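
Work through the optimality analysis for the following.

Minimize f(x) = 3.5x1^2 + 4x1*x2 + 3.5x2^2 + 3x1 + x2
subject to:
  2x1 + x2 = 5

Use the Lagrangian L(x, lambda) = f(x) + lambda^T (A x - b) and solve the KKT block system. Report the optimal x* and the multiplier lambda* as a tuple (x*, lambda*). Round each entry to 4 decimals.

Form the Lagrangian:
  L(x, lambda) = (1/2) x^T Q x + c^T x + lambda^T (A x - b)
Stationarity (grad_x L = 0): Q x + c + A^T lambda = 0.
Primal feasibility: A x = b.

This gives the KKT block system:
  [ Q   A^T ] [ x     ]   [-c ]
  [ A    0  ] [ lambda ] = [ b ]

Solving the linear system:
  x*      = (2.5789, -0.1579)
  lambda* = (-10.2105)
  f(x*)   = 29.3158

x* = (2.5789, -0.1579), lambda* = (-10.2105)


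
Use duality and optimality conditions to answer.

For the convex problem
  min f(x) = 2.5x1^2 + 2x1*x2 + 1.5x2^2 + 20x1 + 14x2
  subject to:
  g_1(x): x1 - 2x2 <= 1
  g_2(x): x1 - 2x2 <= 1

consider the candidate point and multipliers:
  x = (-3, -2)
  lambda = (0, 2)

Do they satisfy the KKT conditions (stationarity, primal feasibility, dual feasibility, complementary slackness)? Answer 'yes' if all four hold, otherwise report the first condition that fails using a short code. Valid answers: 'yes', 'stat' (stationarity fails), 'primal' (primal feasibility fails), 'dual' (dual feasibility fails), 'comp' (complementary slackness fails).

Gradient of f: grad f(x) = Q x + c = (1, 2)
Constraint values g_i(x) = a_i^T x - b_i:
  g_1((-3, -2)) = 0
  g_2((-3, -2)) = 0
Stationarity residual: grad f(x) + sum_i lambda_i a_i = (3, -2)
  -> stationarity FAILS
Primal feasibility (all g_i <= 0): OK
Dual feasibility (all lambda_i >= 0): OK
Complementary slackness (lambda_i * g_i(x) = 0 for all i): OK

Verdict: the first failing condition is stationarity -> stat.

stat


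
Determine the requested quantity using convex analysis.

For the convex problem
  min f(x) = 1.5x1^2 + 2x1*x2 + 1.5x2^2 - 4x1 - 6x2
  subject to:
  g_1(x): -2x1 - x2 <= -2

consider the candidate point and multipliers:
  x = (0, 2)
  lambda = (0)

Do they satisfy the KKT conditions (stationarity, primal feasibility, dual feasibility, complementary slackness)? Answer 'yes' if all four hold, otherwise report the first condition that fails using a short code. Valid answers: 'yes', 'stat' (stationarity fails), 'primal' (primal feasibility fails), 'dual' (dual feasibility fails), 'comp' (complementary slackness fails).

Gradient of f: grad f(x) = Q x + c = (0, 0)
Constraint values g_i(x) = a_i^T x - b_i:
  g_1((0, 2)) = 0
Stationarity residual: grad f(x) + sum_i lambda_i a_i = (0, 0)
  -> stationarity OK
Primal feasibility (all g_i <= 0): OK
Dual feasibility (all lambda_i >= 0): OK
Complementary slackness (lambda_i * g_i(x) = 0 for all i): OK

Verdict: yes, KKT holds.

yes


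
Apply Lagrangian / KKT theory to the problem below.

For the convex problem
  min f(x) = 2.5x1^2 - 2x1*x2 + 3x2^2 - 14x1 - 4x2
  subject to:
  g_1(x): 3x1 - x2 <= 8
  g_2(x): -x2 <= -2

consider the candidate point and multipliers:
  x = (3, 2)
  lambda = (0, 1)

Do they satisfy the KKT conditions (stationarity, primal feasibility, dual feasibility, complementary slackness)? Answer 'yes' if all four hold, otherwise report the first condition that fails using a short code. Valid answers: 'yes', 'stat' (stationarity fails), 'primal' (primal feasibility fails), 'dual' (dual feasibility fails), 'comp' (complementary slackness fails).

Gradient of f: grad f(x) = Q x + c = (-3, 2)
Constraint values g_i(x) = a_i^T x - b_i:
  g_1((3, 2)) = -1
  g_2((3, 2)) = 0
Stationarity residual: grad f(x) + sum_i lambda_i a_i = (-3, 1)
  -> stationarity FAILS
Primal feasibility (all g_i <= 0): OK
Dual feasibility (all lambda_i >= 0): OK
Complementary slackness (lambda_i * g_i(x) = 0 for all i): OK

Verdict: the first failing condition is stationarity -> stat.

stat


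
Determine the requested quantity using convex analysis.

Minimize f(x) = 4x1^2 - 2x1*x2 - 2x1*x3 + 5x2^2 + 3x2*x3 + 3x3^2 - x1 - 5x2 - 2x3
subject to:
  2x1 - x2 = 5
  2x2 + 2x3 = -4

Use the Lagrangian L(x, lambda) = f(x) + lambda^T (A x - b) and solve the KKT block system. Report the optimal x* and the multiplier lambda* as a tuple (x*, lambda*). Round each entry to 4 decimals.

Form the Lagrangian:
  L(x, lambda) = (1/2) x^T Q x + c^T x + lambda^T (A x - b)
Stationarity (grad_x L = 0): Q x + c + A^T lambda = 0.
Primal feasibility: A x = b.

This gives the KKT block system:
  [ Q   A^T ] [ x     ]   [-c ]
  [ A    0  ] [ lambda ] = [ b ]

Solving the linear system:
  x*      = (1.8958, -1.2083, -0.7917)
  lambda* = (-9.0833, 7.0833)
  f(x*)   = 39.7396

x* = (1.8958, -1.2083, -0.7917), lambda* = (-9.0833, 7.0833)


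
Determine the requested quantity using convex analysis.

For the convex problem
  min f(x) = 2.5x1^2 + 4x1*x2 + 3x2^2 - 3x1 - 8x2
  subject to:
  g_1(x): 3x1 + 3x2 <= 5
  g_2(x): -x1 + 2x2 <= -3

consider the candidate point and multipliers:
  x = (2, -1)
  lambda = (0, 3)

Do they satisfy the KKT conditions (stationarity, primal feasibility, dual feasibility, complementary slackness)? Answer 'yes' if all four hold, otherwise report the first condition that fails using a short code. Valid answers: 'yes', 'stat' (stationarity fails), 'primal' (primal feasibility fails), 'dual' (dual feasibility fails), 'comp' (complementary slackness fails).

Gradient of f: grad f(x) = Q x + c = (3, -6)
Constraint values g_i(x) = a_i^T x - b_i:
  g_1((2, -1)) = -2
  g_2((2, -1)) = -1
Stationarity residual: grad f(x) + sum_i lambda_i a_i = (0, 0)
  -> stationarity OK
Primal feasibility (all g_i <= 0): OK
Dual feasibility (all lambda_i >= 0): OK
Complementary slackness (lambda_i * g_i(x) = 0 for all i): FAILS

Verdict: the first failing condition is complementary_slackness -> comp.

comp


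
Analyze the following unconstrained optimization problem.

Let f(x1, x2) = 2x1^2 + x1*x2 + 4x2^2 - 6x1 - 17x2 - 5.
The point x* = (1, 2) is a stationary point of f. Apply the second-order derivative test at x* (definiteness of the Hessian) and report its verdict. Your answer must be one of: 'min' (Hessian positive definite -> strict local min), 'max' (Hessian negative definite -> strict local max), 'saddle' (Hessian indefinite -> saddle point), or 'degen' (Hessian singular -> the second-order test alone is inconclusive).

Compute the Hessian H = grad^2 f:
  H = [[4, 1], [1, 8]]
Verify stationarity: grad f(x*) = H x* + g = (0, 0).
Eigenvalues of H: 3.7639, 8.2361.
Both eigenvalues > 0, so H is positive definite -> x* is a strict local min.

min


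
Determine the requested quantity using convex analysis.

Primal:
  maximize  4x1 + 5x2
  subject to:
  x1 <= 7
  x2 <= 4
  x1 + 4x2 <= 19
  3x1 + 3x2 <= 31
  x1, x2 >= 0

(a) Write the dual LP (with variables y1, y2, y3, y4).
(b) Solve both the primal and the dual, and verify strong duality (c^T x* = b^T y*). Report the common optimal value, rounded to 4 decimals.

The standard primal-dual pair for 'max c^T x s.t. A x <= b, x >= 0' is:
  Dual:  min b^T y  s.t.  A^T y >= c,  y >= 0.

So the dual LP is:
  minimize  7y1 + 4y2 + 19y3 + 31y4
  subject to:
    y1 + y3 + 3y4 >= 4
    y2 + 4y3 + 3y4 >= 5
    y1, y2, y3, y4 >= 0

Solving the primal: x* = (7, 3).
  primal value c^T x* = 43.
Solving the dual: y* = (2.75, 0, 1.25, 0).
  dual value b^T y* = 43.
Strong duality: c^T x* = b^T y*. Confirmed.

43


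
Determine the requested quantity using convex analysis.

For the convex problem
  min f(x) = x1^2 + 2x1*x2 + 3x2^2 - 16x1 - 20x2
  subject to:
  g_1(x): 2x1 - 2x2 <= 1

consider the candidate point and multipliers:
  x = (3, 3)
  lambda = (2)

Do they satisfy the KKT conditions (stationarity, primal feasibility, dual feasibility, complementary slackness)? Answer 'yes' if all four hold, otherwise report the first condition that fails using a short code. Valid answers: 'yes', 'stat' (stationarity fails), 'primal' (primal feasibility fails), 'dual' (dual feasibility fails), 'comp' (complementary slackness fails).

Gradient of f: grad f(x) = Q x + c = (-4, 4)
Constraint values g_i(x) = a_i^T x - b_i:
  g_1((3, 3)) = -1
Stationarity residual: grad f(x) + sum_i lambda_i a_i = (0, 0)
  -> stationarity OK
Primal feasibility (all g_i <= 0): OK
Dual feasibility (all lambda_i >= 0): OK
Complementary slackness (lambda_i * g_i(x) = 0 for all i): FAILS

Verdict: the first failing condition is complementary_slackness -> comp.

comp


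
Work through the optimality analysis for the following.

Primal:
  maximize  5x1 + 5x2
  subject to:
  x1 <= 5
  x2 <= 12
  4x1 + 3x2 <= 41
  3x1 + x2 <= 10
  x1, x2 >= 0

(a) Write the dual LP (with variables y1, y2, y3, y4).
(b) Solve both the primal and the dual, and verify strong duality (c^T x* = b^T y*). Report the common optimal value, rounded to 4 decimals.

The standard primal-dual pair for 'max c^T x s.t. A x <= b, x >= 0' is:
  Dual:  min b^T y  s.t.  A^T y >= c,  y >= 0.

So the dual LP is:
  minimize  5y1 + 12y2 + 41y3 + 10y4
  subject to:
    y1 + 4y3 + 3y4 >= 5
    y2 + 3y3 + y4 >= 5
    y1, y2, y3, y4 >= 0

Solving the primal: x* = (0, 10).
  primal value c^T x* = 50.
Solving the dual: y* = (0, 0, 0, 5).
  dual value b^T y* = 50.
Strong duality: c^T x* = b^T y*. Confirmed.

50


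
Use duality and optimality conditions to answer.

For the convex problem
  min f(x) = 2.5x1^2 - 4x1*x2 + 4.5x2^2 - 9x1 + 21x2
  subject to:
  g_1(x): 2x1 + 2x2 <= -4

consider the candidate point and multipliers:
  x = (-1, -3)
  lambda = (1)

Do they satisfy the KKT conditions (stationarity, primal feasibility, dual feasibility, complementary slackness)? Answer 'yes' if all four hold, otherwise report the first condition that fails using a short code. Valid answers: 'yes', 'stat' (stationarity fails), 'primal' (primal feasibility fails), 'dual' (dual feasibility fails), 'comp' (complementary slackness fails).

Gradient of f: grad f(x) = Q x + c = (-2, -2)
Constraint values g_i(x) = a_i^T x - b_i:
  g_1((-1, -3)) = -4
Stationarity residual: grad f(x) + sum_i lambda_i a_i = (0, 0)
  -> stationarity OK
Primal feasibility (all g_i <= 0): OK
Dual feasibility (all lambda_i >= 0): OK
Complementary slackness (lambda_i * g_i(x) = 0 for all i): FAILS

Verdict: the first failing condition is complementary_slackness -> comp.

comp


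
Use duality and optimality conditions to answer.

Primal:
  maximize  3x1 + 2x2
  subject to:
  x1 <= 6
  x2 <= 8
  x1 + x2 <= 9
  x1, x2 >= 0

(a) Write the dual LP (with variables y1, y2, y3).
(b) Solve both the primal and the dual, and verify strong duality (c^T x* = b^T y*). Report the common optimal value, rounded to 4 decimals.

The standard primal-dual pair for 'max c^T x s.t. A x <= b, x >= 0' is:
  Dual:  min b^T y  s.t.  A^T y >= c,  y >= 0.

So the dual LP is:
  minimize  6y1 + 8y2 + 9y3
  subject to:
    y1 + y3 >= 3
    y2 + y3 >= 2
    y1, y2, y3 >= 0

Solving the primal: x* = (6, 3).
  primal value c^T x* = 24.
Solving the dual: y* = (1, 0, 2).
  dual value b^T y* = 24.
Strong duality: c^T x* = b^T y*. Confirmed.

24


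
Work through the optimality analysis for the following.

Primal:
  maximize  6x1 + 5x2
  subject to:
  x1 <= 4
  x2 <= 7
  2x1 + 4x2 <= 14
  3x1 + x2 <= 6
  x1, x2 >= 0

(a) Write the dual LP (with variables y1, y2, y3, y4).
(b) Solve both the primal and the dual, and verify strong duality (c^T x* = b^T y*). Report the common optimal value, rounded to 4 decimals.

The standard primal-dual pair for 'max c^T x s.t. A x <= b, x >= 0' is:
  Dual:  min b^T y  s.t.  A^T y >= c,  y >= 0.

So the dual LP is:
  minimize  4y1 + 7y2 + 14y3 + 6y4
  subject to:
    y1 + 2y3 + 3y4 >= 6
    y2 + 4y3 + y4 >= 5
    y1, y2, y3, y4 >= 0

Solving the primal: x* = (1, 3).
  primal value c^T x* = 21.
Solving the dual: y* = (0, 0, 0.9, 1.4).
  dual value b^T y* = 21.
Strong duality: c^T x* = b^T y*. Confirmed.

21


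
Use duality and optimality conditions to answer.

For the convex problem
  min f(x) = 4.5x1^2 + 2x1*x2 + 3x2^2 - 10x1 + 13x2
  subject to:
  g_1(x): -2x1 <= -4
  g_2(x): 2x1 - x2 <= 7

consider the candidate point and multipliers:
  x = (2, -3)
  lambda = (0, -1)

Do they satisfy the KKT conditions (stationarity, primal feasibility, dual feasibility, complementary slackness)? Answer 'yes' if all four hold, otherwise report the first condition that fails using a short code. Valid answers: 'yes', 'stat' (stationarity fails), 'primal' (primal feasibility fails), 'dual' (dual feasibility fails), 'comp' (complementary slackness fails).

Gradient of f: grad f(x) = Q x + c = (2, -1)
Constraint values g_i(x) = a_i^T x - b_i:
  g_1((2, -3)) = 0
  g_2((2, -3)) = 0
Stationarity residual: grad f(x) + sum_i lambda_i a_i = (0, 0)
  -> stationarity OK
Primal feasibility (all g_i <= 0): OK
Dual feasibility (all lambda_i >= 0): FAILS
Complementary slackness (lambda_i * g_i(x) = 0 for all i): OK

Verdict: the first failing condition is dual_feasibility -> dual.

dual


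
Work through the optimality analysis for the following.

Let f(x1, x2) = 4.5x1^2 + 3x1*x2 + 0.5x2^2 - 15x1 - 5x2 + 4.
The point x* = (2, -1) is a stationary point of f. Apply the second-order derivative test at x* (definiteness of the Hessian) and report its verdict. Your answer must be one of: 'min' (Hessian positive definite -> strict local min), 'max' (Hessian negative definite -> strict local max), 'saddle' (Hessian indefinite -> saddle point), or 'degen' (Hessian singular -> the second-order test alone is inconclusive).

Compute the Hessian H = grad^2 f:
  H = [[9, 3], [3, 1]]
Verify stationarity: grad f(x*) = H x* + g = (0, 0).
Eigenvalues of H: 0, 10.
H has a zero eigenvalue (singular; positive semidefinite but not definite), so H is neither positive definite, negative definite, nor indefinite. The second-order test alone is inconclusive -> degen.
(Indeed, f is constant along the null direction of H through x*, so x* is not a strict local extremum.)

degen


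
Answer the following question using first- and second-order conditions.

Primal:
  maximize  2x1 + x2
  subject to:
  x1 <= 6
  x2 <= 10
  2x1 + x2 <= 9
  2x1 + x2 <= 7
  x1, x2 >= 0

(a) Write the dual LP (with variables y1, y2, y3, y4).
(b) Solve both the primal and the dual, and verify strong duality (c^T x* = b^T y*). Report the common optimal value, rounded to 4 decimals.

The standard primal-dual pair for 'max c^T x s.t. A x <= b, x >= 0' is:
  Dual:  min b^T y  s.t.  A^T y >= c,  y >= 0.

So the dual LP is:
  minimize  6y1 + 10y2 + 9y3 + 7y4
  subject to:
    y1 + 2y3 + 2y4 >= 2
    y2 + y3 + y4 >= 1
    y1, y2, y3, y4 >= 0

Solving the primal: x* = (3.5, 0).
  primal value c^T x* = 7.
Solving the dual: y* = (0, 0, 0, 1).
  dual value b^T y* = 7.
Strong duality: c^T x* = b^T y*. Confirmed.

7


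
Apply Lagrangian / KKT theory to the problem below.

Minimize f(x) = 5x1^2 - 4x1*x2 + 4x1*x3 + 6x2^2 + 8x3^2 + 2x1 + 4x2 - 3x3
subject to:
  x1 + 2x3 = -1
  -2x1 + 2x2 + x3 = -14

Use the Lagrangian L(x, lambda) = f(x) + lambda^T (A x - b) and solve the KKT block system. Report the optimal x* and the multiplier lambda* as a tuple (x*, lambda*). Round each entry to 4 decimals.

Form the Lagrangian:
  L(x, lambda) = (1/2) x^T Q x + c^T x + lambda^T (A x - b)
Stationarity (grad_x L = 0): Q x + c + A^T lambda = 0.
Primal feasibility: A x = b.

This gives the KKT block system:
  [ Q   A^T ] [ x     ]   [-c ]
  [ A    0  ] [ lambda ] = [ b ]

Solving the linear system:
  x*      = (3.4, -2.5, -2.2)
  lambda* = (2.4, 19.8)
  f(x*)   = 141.5

x* = (3.4, -2.5, -2.2), lambda* = (2.4, 19.8)


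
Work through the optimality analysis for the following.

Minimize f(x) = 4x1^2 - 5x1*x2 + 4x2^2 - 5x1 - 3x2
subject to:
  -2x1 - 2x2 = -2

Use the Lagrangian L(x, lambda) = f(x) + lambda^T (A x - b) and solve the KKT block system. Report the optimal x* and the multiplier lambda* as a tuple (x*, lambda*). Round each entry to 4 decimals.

Form the Lagrangian:
  L(x, lambda) = (1/2) x^T Q x + c^T x + lambda^T (A x - b)
Stationarity (grad_x L = 0): Q x + c + A^T lambda = 0.
Primal feasibility: A x = b.

This gives the KKT block system:
  [ Q   A^T ] [ x     ]   [-c ]
  [ A    0  ] [ lambda ] = [ b ]

Solving the linear system:
  x*      = (0.5769, 0.4231)
  lambda* = (-1.25)
  f(x*)   = -3.3269

x* = (0.5769, 0.4231), lambda* = (-1.25)


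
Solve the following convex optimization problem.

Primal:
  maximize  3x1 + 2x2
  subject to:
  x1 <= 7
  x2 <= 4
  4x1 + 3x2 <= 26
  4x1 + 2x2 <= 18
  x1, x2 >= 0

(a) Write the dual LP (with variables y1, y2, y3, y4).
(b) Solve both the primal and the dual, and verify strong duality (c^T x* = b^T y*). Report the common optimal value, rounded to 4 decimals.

The standard primal-dual pair for 'max c^T x s.t. A x <= b, x >= 0' is:
  Dual:  min b^T y  s.t.  A^T y >= c,  y >= 0.

So the dual LP is:
  minimize  7y1 + 4y2 + 26y3 + 18y4
  subject to:
    y1 + 4y3 + 4y4 >= 3
    y2 + 3y3 + 2y4 >= 2
    y1, y2, y3, y4 >= 0

Solving the primal: x* = (2.5, 4).
  primal value c^T x* = 15.5.
Solving the dual: y* = (0, 0.5, 0, 0.75).
  dual value b^T y* = 15.5.
Strong duality: c^T x* = b^T y*. Confirmed.

15.5


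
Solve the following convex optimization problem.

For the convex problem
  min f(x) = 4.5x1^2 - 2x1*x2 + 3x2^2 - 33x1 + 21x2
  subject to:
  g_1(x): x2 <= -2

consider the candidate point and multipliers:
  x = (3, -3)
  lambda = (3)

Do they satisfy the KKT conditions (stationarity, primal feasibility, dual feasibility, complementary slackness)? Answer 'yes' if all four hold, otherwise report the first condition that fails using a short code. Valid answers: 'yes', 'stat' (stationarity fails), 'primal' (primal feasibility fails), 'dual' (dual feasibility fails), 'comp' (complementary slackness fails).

Gradient of f: grad f(x) = Q x + c = (0, -3)
Constraint values g_i(x) = a_i^T x - b_i:
  g_1((3, -3)) = -1
Stationarity residual: grad f(x) + sum_i lambda_i a_i = (0, 0)
  -> stationarity OK
Primal feasibility (all g_i <= 0): OK
Dual feasibility (all lambda_i >= 0): OK
Complementary slackness (lambda_i * g_i(x) = 0 for all i): FAILS

Verdict: the first failing condition is complementary_slackness -> comp.

comp


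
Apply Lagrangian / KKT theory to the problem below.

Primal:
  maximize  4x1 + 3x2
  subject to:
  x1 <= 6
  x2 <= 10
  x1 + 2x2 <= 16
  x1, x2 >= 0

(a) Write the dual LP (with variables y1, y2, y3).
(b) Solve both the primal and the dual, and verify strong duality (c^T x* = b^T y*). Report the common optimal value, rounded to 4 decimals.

The standard primal-dual pair for 'max c^T x s.t. A x <= b, x >= 0' is:
  Dual:  min b^T y  s.t.  A^T y >= c,  y >= 0.

So the dual LP is:
  minimize  6y1 + 10y2 + 16y3
  subject to:
    y1 + y3 >= 4
    y2 + 2y3 >= 3
    y1, y2, y3 >= 0

Solving the primal: x* = (6, 5).
  primal value c^T x* = 39.
Solving the dual: y* = (2.5, 0, 1.5).
  dual value b^T y* = 39.
Strong duality: c^T x* = b^T y*. Confirmed.

39


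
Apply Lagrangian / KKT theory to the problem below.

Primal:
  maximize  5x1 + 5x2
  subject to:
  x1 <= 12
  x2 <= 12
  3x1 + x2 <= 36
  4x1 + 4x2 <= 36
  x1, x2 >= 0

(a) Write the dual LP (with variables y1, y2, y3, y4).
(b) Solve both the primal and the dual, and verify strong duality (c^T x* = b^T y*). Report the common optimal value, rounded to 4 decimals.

The standard primal-dual pair for 'max c^T x s.t. A x <= b, x >= 0' is:
  Dual:  min b^T y  s.t.  A^T y >= c,  y >= 0.

So the dual LP is:
  minimize  12y1 + 12y2 + 36y3 + 36y4
  subject to:
    y1 + 3y3 + 4y4 >= 5
    y2 + y3 + 4y4 >= 5
    y1, y2, y3, y4 >= 0

Solving the primal: x* = (9, 0).
  primal value c^T x* = 45.
Solving the dual: y* = (0, 0, 0, 1.25).
  dual value b^T y* = 45.
Strong duality: c^T x* = b^T y*. Confirmed.

45


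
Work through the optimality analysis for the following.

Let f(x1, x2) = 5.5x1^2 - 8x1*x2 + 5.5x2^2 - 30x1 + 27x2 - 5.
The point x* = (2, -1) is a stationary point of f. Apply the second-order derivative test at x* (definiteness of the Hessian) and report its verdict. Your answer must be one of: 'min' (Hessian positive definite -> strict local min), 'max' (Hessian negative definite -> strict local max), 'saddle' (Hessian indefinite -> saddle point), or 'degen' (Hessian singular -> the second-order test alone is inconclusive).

Compute the Hessian H = grad^2 f:
  H = [[11, -8], [-8, 11]]
Verify stationarity: grad f(x*) = H x* + g = (0, 0).
Eigenvalues of H: 3, 19.
Both eigenvalues > 0, so H is positive definite -> x* is a strict local min.

min


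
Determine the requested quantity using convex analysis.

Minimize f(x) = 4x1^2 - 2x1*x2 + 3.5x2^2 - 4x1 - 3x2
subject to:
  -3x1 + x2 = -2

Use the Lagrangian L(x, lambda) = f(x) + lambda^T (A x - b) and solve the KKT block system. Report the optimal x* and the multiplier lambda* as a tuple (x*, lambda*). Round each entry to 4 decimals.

Form the Lagrangian:
  L(x, lambda) = (1/2) x^T Q x + c^T x + lambda^T (A x - b)
Stationarity (grad_x L = 0): Q x + c + A^T lambda = 0.
Primal feasibility: A x = b.

This gives the KKT block system:
  [ Q   A^T ] [ x     ]   [-c ]
  [ A    0  ] [ lambda ] = [ b ]

Solving the linear system:
  x*      = (0.8644, 0.5932)
  lambda* = (0.5763)
  f(x*)   = -2.0424

x* = (0.8644, 0.5932), lambda* = (0.5763)


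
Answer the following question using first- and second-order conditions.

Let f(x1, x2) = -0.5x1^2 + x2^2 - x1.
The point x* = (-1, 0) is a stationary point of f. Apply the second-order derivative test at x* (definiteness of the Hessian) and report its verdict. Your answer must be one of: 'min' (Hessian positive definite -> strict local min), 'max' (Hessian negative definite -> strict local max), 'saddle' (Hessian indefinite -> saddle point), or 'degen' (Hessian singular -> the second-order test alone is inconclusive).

Compute the Hessian H = grad^2 f:
  H = [[-1, 0], [0, 2]]
Verify stationarity: grad f(x*) = H x* + g = (0, 0).
Eigenvalues of H: -1, 2.
Eigenvalues have mixed signs, so H is indefinite -> x* is a saddle point.

saddle


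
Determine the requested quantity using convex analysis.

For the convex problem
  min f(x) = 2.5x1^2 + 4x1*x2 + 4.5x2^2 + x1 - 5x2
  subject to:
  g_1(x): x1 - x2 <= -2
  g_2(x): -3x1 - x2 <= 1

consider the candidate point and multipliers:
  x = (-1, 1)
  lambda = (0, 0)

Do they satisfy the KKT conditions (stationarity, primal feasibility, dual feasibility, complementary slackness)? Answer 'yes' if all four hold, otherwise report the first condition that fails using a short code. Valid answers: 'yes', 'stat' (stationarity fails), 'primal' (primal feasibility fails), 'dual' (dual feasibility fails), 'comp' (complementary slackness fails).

Gradient of f: grad f(x) = Q x + c = (0, 0)
Constraint values g_i(x) = a_i^T x - b_i:
  g_1((-1, 1)) = 0
  g_2((-1, 1)) = 1
Stationarity residual: grad f(x) + sum_i lambda_i a_i = (0, 0)
  -> stationarity OK
Primal feasibility (all g_i <= 0): FAILS
Dual feasibility (all lambda_i >= 0): OK
Complementary slackness (lambda_i * g_i(x) = 0 for all i): OK

Verdict: the first failing condition is primal_feasibility -> primal.

primal


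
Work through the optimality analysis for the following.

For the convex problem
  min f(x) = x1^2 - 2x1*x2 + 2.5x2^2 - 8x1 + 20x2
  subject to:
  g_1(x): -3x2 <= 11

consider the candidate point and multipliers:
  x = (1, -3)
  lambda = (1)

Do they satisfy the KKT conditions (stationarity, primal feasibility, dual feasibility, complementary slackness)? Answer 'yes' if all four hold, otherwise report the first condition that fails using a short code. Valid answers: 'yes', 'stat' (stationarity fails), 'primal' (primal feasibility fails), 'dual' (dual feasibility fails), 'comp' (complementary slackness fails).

Gradient of f: grad f(x) = Q x + c = (0, 3)
Constraint values g_i(x) = a_i^T x - b_i:
  g_1((1, -3)) = -2
Stationarity residual: grad f(x) + sum_i lambda_i a_i = (0, 0)
  -> stationarity OK
Primal feasibility (all g_i <= 0): OK
Dual feasibility (all lambda_i >= 0): OK
Complementary slackness (lambda_i * g_i(x) = 0 for all i): FAILS

Verdict: the first failing condition is complementary_slackness -> comp.

comp


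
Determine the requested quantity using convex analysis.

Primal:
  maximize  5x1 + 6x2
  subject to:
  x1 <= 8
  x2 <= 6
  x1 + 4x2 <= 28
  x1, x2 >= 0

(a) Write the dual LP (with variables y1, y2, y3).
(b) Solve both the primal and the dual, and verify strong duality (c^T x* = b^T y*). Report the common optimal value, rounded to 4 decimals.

The standard primal-dual pair for 'max c^T x s.t. A x <= b, x >= 0' is:
  Dual:  min b^T y  s.t.  A^T y >= c,  y >= 0.

So the dual LP is:
  minimize  8y1 + 6y2 + 28y3
  subject to:
    y1 + y3 >= 5
    y2 + 4y3 >= 6
    y1, y2, y3 >= 0

Solving the primal: x* = (8, 5).
  primal value c^T x* = 70.
Solving the dual: y* = (3.5, 0, 1.5).
  dual value b^T y* = 70.
Strong duality: c^T x* = b^T y*. Confirmed.

70


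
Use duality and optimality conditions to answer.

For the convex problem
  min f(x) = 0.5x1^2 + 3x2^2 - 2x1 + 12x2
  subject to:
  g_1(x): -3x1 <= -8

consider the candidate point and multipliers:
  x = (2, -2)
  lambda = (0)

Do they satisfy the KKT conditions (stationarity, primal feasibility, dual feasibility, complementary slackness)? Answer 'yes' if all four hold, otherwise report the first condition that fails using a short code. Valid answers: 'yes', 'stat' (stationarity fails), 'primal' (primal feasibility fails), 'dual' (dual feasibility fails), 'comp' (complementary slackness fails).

Gradient of f: grad f(x) = Q x + c = (0, 0)
Constraint values g_i(x) = a_i^T x - b_i:
  g_1((2, -2)) = 2
Stationarity residual: grad f(x) + sum_i lambda_i a_i = (0, 0)
  -> stationarity OK
Primal feasibility (all g_i <= 0): FAILS
Dual feasibility (all lambda_i >= 0): OK
Complementary slackness (lambda_i * g_i(x) = 0 for all i): OK

Verdict: the first failing condition is primal_feasibility -> primal.

primal


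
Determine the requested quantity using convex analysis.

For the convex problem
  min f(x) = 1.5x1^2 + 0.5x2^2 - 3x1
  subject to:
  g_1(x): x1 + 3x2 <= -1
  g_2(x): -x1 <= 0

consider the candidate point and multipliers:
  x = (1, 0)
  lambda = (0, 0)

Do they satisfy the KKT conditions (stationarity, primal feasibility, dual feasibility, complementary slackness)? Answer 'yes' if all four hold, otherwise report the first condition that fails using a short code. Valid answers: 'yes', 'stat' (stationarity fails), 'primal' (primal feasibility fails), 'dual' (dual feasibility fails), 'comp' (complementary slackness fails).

Gradient of f: grad f(x) = Q x + c = (0, 0)
Constraint values g_i(x) = a_i^T x - b_i:
  g_1((1, 0)) = 2
  g_2((1, 0)) = -1
Stationarity residual: grad f(x) + sum_i lambda_i a_i = (0, 0)
  -> stationarity OK
Primal feasibility (all g_i <= 0): FAILS
Dual feasibility (all lambda_i >= 0): OK
Complementary slackness (lambda_i * g_i(x) = 0 for all i): OK

Verdict: the first failing condition is primal_feasibility -> primal.

primal


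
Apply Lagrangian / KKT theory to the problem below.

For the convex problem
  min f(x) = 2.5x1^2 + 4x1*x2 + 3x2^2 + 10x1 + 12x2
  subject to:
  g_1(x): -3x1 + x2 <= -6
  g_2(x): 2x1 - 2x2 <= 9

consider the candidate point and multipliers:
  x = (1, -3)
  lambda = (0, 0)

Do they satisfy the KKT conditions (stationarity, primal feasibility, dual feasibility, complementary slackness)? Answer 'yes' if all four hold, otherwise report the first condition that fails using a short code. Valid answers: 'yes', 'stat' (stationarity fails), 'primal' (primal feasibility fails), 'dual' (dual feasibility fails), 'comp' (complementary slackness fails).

Gradient of f: grad f(x) = Q x + c = (3, -2)
Constraint values g_i(x) = a_i^T x - b_i:
  g_1((1, -3)) = 0
  g_2((1, -3)) = -1
Stationarity residual: grad f(x) + sum_i lambda_i a_i = (3, -2)
  -> stationarity FAILS
Primal feasibility (all g_i <= 0): OK
Dual feasibility (all lambda_i >= 0): OK
Complementary slackness (lambda_i * g_i(x) = 0 for all i): OK

Verdict: the first failing condition is stationarity -> stat.

stat


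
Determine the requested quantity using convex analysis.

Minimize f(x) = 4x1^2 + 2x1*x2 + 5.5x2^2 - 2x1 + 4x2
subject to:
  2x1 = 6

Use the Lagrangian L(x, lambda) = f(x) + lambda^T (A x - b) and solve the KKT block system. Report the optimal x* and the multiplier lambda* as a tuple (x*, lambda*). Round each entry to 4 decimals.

Form the Lagrangian:
  L(x, lambda) = (1/2) x^T Q x + c^T x + lambda^T (A x - b)
Stationarity (grad_x L = 0): Q x + c + A^T lambda = 0.
Primal feasibility: A x = b.

This gives the KKT block system:
  [ Q   A^T ] [ x     ]   [-c ]
  [ A    0  ] [ lambda ] = [ b ]

Solving the linear system:
  x*      = (3, -0.9091)
  lambda* = (-10.0909)
  f(x*)   = 25.4545

x* = (3, -0.9091), lambda* = (-10.0909)


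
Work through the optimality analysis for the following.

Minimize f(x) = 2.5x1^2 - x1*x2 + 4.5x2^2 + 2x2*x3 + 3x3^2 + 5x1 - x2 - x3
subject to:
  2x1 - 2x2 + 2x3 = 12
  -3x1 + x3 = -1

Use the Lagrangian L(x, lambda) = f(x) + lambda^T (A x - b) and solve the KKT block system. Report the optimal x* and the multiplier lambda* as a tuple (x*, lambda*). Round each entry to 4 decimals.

Form the Lagrangian:
  L(x, lambda) = (1/2) x^T Q x + c^T x + lambda^T (A x - b)
Stationarity (grad_x L = 0): Q x + c + A^T lambda = 0.
Primal feasibility: A x = b.

This gives the KKT block system:
  [ Q   A^T ] [ x     ]   [-c ]
  [ A    0  ] [ lambda ] = [ b ]

Solving the linear system:
  x*      = (1.2963, -1.8148, 2.8889)
  lambda* = (-6.4259, 0.1481)
  f(x*)   = 41.3333

x* = (1.2963, -1.8148, 2.8889), lambda* = (-6.4259, 0.1481)


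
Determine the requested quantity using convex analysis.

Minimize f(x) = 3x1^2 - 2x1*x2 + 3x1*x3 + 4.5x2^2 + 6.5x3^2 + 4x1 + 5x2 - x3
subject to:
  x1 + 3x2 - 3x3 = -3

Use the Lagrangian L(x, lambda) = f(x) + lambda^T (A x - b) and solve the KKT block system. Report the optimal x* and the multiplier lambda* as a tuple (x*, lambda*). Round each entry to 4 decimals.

Form the Lagrangian:
  L(x, lambda) = (1/2) x^T Q x + c^T x + lambda^T (A x - b)
Stationarity (grad_x L = 0): Q x + c + A^T lambda = 0.
Primal feasibility: A x = b.

This gives the KKT block system:
  [ Q   A^T ] [ x     ]   [-c ]
  [ A    0  ] [ lambda ] = [ b ]

Solving the linear system:
  x*      = (-0.8439, -0.5682, 0.1506)
  lambda* = (-0.5248)
  f(x*)   = -3.9706

x* = (-0.8439, -0.5682, 0.1506), lambda* = (-0.5248)


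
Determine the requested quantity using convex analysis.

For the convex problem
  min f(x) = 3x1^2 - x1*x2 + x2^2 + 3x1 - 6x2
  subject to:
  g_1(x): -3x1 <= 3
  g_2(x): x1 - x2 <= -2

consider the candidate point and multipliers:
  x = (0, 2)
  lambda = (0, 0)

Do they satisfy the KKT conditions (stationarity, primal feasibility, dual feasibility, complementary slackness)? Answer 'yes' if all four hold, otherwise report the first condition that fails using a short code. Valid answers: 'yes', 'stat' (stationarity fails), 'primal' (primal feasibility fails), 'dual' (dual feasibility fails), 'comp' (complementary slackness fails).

Gradient of f: grad f(x) = Q x + c = (1, -2)
Constraint values g_i(x) = a_i^T x - b_i:
  g_1((0, 2)) = -3
  g_2((0, 2)) = 0
Stationarity residual: grad f(x) + sum_i lambda_i a_i = (1, -2)
  -> stationarity FAILS
Primal feasibility (all g_i <= 0): OK
Dual feasibility (all lambda_i >= 0): OK
Complementary slackness (lambda_i * g_i(x) = 0 for all i): OK

Verdict: the first failing condition is stationarity -> stat.

stat


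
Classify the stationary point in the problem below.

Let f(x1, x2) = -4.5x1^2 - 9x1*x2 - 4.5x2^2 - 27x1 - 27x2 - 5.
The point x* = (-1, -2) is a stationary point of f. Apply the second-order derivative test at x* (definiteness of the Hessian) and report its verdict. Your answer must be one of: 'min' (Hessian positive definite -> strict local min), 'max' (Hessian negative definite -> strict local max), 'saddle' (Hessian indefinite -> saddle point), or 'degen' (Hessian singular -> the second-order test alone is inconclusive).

Compute the Hessian H = grad^2 f:
  H = [[-9, -9], [-9, -9]]
Verify stationarity: grad f(x*) = H x* + g = (0, 0).
Eigenvalues of H: -18, 0.
H has a zero eigenvalue (singular; negative semidefinite but not definite), so H is neither positive definite, negative definite, nor indefinite. The second-order test alone is inconclusive -> degen.
(Indeed, f is constant along the null direction of H through x*, so x* is not a strict local extremum.)

degen


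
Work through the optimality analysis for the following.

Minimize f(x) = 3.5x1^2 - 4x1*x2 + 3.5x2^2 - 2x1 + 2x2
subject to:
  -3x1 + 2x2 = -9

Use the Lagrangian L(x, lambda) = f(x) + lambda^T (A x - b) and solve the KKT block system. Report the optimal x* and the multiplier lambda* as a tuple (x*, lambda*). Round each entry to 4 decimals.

Form the Lagrangian:
  L(x, lambda) = (1/2) x^T Q x + c^T x + lambda^T (A x - b)
Stationarity (grad_x L = 0): Q x + c + A^T lambda = 0.
Primal feasibility: A x = b.

This gives the KKT block system:
  [ Q   A^T ] [ x     ]   [-c ]
  [ A    0  ] [ lambda ] = [ b ]

Solving the linear system:
  x*      = (2.6279, -0.5581)
  lambda* = (6.2093)
  f(x*)   = 24.7558

x* = (2.6279, -0.5581), lambda* = (6.2093)


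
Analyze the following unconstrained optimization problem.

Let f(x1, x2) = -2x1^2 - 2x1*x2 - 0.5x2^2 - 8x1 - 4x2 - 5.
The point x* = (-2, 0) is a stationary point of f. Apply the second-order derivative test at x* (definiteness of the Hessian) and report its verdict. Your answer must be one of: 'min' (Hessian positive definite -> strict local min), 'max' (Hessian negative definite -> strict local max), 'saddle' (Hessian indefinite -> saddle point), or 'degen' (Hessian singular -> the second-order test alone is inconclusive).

Compute the Hessian H = grad^2 f:
  H = [[-4, -2], [-2, -1]]
Verify stationarity: grad f(x*) = H x* + g = (0, 0).
Eigenvalues of H: -5, 0.
H has a zero eigenvalue (singular; negative semidefinite but not definite), so H is neither positive definite, negative definite, nor indefinite. The second-order test alone is inconclusive -> degen.
(Indeed, f is constant along the null direction of H through x*, so x* is not a strict local extremum.)

degen


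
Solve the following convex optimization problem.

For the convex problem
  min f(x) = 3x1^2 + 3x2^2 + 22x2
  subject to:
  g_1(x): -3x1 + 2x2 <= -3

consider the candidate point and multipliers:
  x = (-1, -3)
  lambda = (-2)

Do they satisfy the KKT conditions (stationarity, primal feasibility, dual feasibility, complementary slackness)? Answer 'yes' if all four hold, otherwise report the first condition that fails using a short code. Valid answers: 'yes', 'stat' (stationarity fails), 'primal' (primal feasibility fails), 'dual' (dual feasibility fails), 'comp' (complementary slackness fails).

Gradient of f: grad f(x) = Q x + c = (-6, 4)
Constraint values g_i(x) = a_i^T x - b_i:
  g_1((-1, -3)) = 0
Stationarity residual: grad f(x) + sum_i lambda_i a_i = (0, 0)
  -> stationarity OK
Primal feasibility (all g_i <= 0): OK
Dual feasibility (all lambda_i >= 0): FAILS
Complementary slackness (lambda_i * g_i(x) = 0 for all i): OK

Verdict: the first failing condition is dual_feasibility -> dual.

dual


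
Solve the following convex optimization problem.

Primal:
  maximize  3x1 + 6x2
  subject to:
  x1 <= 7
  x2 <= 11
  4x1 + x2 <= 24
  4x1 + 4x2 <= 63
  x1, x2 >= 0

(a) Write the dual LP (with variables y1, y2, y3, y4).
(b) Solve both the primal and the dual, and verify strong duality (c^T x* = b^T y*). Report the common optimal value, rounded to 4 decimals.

The standard primal-dual pair for 'max c^T x s.t. A x <= b, x >= 0' is:
  Dual:  min b^T y  s.t.  A^T y >= c,  y >= 0.

So the dual LP is:
  minimize  7y1 + 11y2 + 24y3 + 63y4
  subject to:
    y1 + 4y3 + 4y4 >= 3
    y2 + y3 + 4y4 >= 6
    y1, y2, y3, y4 >= 0

Solving the primal: x* = (3.25, 11).
  primal value c^T x* = 75.75.
Solving the dual: y* = (0, 5.25, 0.75, 0).
  dual value b^T y* = 75.75.
Strong duality: c^T x* = b^T y*. Confirmed.

75.75


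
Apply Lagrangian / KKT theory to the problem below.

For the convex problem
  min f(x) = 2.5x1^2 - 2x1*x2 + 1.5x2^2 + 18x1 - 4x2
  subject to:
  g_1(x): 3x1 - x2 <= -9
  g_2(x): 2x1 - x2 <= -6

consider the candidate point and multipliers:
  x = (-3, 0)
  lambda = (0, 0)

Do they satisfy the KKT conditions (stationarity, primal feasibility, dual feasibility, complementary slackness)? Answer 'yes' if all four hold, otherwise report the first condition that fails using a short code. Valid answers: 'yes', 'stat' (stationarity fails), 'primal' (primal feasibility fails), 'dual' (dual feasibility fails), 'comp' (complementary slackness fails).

Gradient of f: grad f(x) = Q x + c = (3, 2)
Constraint values g_i(x) = a_i^T x - b_i:
  g_1((-3, 0)) = 0
  g_2((-3, 0)) = 0
Stationarity residual: grad f(x) + sum_i lambda_i a_i = (3, 2)
  -> stationarity FAILS
Primal feasibility (all g_i <= 0): OK
Dual feasibility (all lambda_i >= 0): OK
Complementary slackness (lambda_i * g_i(x) = 0 for all i): OK

Verdict: the first failing condition is stationarity -> stat.

stat


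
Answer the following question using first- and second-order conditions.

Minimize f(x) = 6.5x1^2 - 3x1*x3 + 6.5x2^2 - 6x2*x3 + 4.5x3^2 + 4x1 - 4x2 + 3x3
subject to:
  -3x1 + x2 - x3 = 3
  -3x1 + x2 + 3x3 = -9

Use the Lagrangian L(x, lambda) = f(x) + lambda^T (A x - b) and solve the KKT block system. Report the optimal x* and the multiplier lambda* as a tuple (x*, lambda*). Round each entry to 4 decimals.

Form the Lagrangian:
  L(x, lambda) = (1/2) x^T Q x + c^T x + lambda^T (A x - b)
Stationarity (grad_x L = 0): Q x + c + A^T lambda = 0.
Primal feasibility: A x = b.

This gives the KKT block system:
  [ Q   A^T ] [ x     ]   [-c ]
  [ A    0  ] [ lambda ] = [ b ]

Solving the linear system:
  x*      = (-0.4231, -1.2692, -3)
  lambda* = (-1.9038, 4.4038)
  f(x*)   = 19.8654

x* = (-0.4231, -1.2692, -3), lambda* = (-1.9038, 4.4038)


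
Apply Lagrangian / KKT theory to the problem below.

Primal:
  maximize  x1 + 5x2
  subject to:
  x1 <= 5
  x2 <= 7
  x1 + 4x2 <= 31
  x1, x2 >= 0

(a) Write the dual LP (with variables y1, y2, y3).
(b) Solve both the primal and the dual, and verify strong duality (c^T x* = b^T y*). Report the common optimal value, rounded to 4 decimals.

The standard primal-dual pair for 'max c^T x s.t. A x <= b, x >= 0' is:
  Dual:  min b^T y  s.t.  A^T y >= c,  y >= 0.

So the dual LP is:
  minimize  5y1 + 7y2 + 31y3
  subject to:
    y1 + y3 >= 1
    y2 + 4y3 >= 5
    y1, y2, y3 >= 0

Solving the primal: x* = (3, 7).
  primal value c^T x* = 38.
Solving the dual: y* = (0, 1, 1).
  dual value b^T y* = 38.
Strong duality: c^T x* = b^T y*. Confirmed.

38


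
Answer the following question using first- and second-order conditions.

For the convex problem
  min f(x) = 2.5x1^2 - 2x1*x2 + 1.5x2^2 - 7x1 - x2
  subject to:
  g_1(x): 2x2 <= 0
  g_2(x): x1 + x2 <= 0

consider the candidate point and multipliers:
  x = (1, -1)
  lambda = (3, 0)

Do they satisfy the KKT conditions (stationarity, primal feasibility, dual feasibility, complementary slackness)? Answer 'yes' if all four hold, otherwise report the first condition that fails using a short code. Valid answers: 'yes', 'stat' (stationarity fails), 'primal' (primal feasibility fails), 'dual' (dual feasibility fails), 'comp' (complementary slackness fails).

Gradient of f: grad f(x) = Q x + c = (0, -6)
Constraint values g_i(x) = a_i^T x - b_i:
  g_1((1, -1)) = -2
  g_2((1, -1)) = 0
Stationarity residual: grad f(x) + sum_i lambda_i a_i = (0, 0)
  -> stationarity OK
Primal feasibility (all g_i <= 0): OK
Dual feasibility (all lambda_i >= 0): OK
Complementary slackness (lambda_i * g_i(x) = 0 for all i): FAILS

Verdict: the first failing condition is complementary_slackness -> comp.

comp


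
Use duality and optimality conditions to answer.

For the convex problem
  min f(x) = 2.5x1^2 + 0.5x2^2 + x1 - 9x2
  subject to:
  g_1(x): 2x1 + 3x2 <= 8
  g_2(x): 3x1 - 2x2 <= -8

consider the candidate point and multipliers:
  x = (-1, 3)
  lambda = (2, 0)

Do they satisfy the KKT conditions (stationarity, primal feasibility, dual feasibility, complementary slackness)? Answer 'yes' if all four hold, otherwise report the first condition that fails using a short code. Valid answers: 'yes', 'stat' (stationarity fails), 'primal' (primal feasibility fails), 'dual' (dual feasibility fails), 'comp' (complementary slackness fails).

Gradient of f: grad f(x) = Q x + c = (-4, -6)
Constraint values g_i(x) = a_i^T x - b_i:
  g_1((-1, 3)) = -1
  g_2((-1, 3)) = -1
Stationarity residual: grad f(x) + sum_i lambda_i a_i = (0, 0)
  -> stationarity OK
Primal feasibility (all g_i <= 0): OK
Dual feasibility (all lambda_i >= 0): OK
Complementary slackness (lambda_i * g_i(x) = 0 for all i): FAILS

Verdict: the first failing condition is complementary_slackness -> comp.

comp
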